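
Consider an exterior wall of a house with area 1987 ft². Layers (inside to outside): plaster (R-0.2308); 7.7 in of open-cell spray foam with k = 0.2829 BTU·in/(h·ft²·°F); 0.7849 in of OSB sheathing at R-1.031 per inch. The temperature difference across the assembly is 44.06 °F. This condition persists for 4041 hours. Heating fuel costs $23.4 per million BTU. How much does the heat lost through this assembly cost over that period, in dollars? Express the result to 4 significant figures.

7.7/0.2829 = 27.218
0.7849 × 1.031 = 0.80923
R_total = 0.2308 + 27.218 + 0.80923 = 28.258 ft²·°F·h/BTU
Q = 1987 × 44.06 / 28.258 = 3098.1 BTU/h
E = 3098.1 × 4041 = 12520000 BTU
Cost = 12520000/10⁶ × 23.4 = $292.96

293.0 dollars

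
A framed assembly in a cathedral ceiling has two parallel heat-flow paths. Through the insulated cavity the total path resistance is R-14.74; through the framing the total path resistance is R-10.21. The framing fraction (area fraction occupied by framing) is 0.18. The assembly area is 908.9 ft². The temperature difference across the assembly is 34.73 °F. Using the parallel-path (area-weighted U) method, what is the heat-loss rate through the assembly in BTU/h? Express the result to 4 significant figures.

2313 BTU/h

U_eff = 0.82/14.74 + 0.18/10.21 = 0.055631 + 0.01763 = 0.073261
R_eff = 1/U_eff = 13.65 ft²·°F·h/BTU
Q = 908.9 × 34.73 / 13.65 = 2312.6 BTU/h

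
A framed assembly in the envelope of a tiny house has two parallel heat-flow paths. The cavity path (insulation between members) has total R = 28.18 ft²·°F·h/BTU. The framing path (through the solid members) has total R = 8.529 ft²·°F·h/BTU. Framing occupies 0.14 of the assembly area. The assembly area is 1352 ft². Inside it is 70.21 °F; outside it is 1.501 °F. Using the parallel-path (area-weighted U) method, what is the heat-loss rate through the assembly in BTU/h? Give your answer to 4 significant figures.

U_eff = 0.86/28.18 + 0.14/8.529 = 0.030518 + 0.016415 = 0.046933
R_eff = 1/U_eff = 21.307 ft²·°F·h/BTU
Q = 1352 × (70.21 − 1.501) / 21.307 = 4359.8 BTU/h

4360 BTU/h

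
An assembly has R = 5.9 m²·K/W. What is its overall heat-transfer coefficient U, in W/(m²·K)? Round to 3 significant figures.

U = 1/R = 1/5.9 = 0.1695

0.169 W/(m²·K)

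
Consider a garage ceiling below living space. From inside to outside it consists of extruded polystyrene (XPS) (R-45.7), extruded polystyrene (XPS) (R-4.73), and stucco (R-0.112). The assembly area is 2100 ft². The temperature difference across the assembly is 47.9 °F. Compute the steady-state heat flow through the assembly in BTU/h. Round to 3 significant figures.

R_total = 45.7 + 4.73 + 0.112 = 50.54 ft²·°F·h/BTU
Q = A·ΔT/R = 2100 × 47.9 / 50.54 = 1990 BTU/h

1990 BTU/h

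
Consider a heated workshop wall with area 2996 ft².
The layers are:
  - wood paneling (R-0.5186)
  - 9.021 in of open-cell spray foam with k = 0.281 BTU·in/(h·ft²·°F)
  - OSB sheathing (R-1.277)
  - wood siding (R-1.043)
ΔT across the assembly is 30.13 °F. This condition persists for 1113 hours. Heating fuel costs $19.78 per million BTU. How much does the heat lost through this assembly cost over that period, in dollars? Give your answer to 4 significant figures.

9.021/0.281 = 32.103
R_total = 0.5186 + 32.103 + 1.277 + 1.043 = 34.942 ft²·°F·h/BTU
Q = 2996 × 30.13 / 34.942 = 2583.4 BTU/h
E = 2583.4 × 1113 = 2875400 BTU
Cost = 2875400/10⁶ × 19.78 = $56.874

56.87 dollars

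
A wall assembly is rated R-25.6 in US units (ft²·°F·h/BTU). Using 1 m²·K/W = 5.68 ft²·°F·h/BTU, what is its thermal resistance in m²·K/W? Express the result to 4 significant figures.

4.507 m²·K/W

R_SI = 25.6/5.68 = 4.507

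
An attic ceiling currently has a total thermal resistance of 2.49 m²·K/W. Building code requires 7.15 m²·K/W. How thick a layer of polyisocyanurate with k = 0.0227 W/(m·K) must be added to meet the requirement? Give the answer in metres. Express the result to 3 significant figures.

0.106 m

ΔR = 7.15 − 2.49 = 4.66 m²·K/W
L = ΔR × k = 4.66 × 0.0227 = 0.1058 m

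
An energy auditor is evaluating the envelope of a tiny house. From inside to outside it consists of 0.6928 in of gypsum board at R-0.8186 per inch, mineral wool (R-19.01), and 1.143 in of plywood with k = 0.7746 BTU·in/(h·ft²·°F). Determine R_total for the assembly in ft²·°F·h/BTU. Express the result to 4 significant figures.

21.05 ft²·°F·h/BTU

0.6928 × 0.8186 = 0.56713
1.143/0.7746 = 1.4756
R_total = 0.56713 + 19.01 + 1.4756 = 21.053 ft²·°F·h/BTU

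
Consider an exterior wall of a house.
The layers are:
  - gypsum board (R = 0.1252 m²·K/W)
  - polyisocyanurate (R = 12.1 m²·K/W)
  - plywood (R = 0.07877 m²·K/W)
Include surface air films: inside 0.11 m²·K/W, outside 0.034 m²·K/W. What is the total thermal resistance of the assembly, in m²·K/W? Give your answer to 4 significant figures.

12.45 m²·K/W

R_total = 0.11 + 0.1252 + 12.1 + 0.07877 + 0.034 = 12.448 m²·K/W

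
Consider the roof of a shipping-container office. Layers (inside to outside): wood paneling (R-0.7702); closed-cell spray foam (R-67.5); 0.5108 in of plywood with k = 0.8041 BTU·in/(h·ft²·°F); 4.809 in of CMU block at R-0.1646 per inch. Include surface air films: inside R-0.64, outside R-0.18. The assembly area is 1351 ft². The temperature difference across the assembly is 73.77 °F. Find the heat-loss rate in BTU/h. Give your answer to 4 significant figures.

1413 BTU/h

0.5108/0.8041 = 0.63524
4.809 × 0.1646 = 0.79156
R_total = 0.64 + 0.7702 + 67.5 + 0.63524 + 0.79156 + 0.18 = 70.517 ft²·°F·h/BTU
Q = A·ΔT/R = 1351 × 73.77 / 70.517 = 1413.3 BTU/h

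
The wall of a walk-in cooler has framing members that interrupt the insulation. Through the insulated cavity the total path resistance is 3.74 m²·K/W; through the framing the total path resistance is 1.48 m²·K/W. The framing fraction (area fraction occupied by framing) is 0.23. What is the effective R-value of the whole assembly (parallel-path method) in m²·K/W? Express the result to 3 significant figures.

2.77 m²·K/W

U_eff = 0.77/3.74 + 0.23/1.48 = 0.2059 + 0.1554 = 0.3613
R_eff = 1/U_eff = 2.768 m²·K/W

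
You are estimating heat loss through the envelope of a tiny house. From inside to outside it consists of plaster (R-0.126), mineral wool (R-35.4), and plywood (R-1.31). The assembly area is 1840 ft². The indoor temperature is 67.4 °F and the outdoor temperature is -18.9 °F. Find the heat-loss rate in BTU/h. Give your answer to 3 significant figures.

4310 BTU/h

R_total = 0.126 + 35.4 + 1.31 = 36.84 ft²·°F·h/BTU
Q = A·ΔT/R = 1840 × (67.4 − (-18.9)) / 36.84 = 4311 BTU/h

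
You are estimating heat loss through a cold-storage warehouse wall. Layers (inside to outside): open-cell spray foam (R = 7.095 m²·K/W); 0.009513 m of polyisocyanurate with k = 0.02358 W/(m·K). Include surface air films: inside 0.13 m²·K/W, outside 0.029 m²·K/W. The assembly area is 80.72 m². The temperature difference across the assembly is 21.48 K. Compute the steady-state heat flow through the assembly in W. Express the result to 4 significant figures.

0.009513/0.02358 = 0.40344
R_total = 0.13 + 7.095 + 0.40344 + 0.029 = 7.6574 m²·K/W
Q = A·ΔT/R = 80.72 × 21.48 / 7.6574 = 226.43 W

226.4 W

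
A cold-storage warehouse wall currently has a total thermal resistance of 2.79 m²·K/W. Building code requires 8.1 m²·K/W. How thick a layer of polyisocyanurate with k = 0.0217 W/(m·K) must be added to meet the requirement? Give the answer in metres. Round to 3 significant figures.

0.115 m

ΔR = 8.1 − 2.79 = 5.31 m²·K/W
L = ΔR × k = 5.31 × 0.0217 = 0.1152 m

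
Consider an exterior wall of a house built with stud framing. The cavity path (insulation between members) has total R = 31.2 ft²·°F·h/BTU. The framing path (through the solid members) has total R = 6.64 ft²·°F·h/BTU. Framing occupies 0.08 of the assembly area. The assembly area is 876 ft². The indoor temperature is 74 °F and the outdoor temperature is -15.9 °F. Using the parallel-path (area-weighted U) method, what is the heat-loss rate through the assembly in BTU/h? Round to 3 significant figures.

3270 BTU/h

U_eff = 0.92/31.2 + 0.08/6.64 = 0.02949 + 0.01205 = 0.04154
R_eff = 1/U_eff = 24.08 ft²·°F·h/BTU
Q = 876 × (74 − (-15.9)) / 24.08 = 3271 BTU/h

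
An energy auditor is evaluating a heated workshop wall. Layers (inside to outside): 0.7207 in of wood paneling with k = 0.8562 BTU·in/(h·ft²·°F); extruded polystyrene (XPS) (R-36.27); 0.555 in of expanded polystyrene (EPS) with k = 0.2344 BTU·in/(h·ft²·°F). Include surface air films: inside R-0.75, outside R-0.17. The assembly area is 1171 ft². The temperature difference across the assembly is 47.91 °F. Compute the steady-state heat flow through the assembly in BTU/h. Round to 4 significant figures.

0.7207/0.8562 = 0.84174
0.555/0.2344 = 2.3677
R_total = 0.75 + 0.84174 + 36.27 + 2.3677 + 0.17 = 40.399 ft²·°F·h/BTU
Q = A·ΔT/R = 1171 × 47.91 / 40.399 = 1388.7 BTU/h

1389 BTU/h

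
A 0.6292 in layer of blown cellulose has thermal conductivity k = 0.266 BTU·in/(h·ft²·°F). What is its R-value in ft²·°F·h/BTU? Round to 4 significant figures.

2.365 ft²·°F·h/BTU

R = L/k = 0.6292/0.266 = 2.3654 ft²·°F·h/BTU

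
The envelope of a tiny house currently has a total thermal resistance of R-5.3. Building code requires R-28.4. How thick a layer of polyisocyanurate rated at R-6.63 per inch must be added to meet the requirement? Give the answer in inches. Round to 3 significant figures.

3.48 in

ΔR = 28.4 − 5.3 = 23.1 ft²·°F·h/BTU
L = ΔR / (R/in) = 23.1/6.63 = 3.484 in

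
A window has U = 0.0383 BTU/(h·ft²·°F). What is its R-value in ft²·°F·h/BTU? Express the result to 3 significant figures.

26.1 ft²·°F·h/BTU

R = 1/U = 1/0.0383 = 26.11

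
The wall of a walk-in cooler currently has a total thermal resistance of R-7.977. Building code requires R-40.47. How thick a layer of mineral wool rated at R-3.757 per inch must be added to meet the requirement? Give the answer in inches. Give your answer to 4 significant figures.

ΔR = 40.47 − 7.977 = 32.493 ft²·°F·h/BTU
L = ΔR / (R/in) = 32.493/3.757 = 8.6487 in

8.649 in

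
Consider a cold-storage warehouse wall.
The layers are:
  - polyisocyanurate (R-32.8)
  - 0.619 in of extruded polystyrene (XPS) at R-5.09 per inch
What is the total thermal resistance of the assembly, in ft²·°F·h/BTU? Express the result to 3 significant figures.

0.619 × 5.09 = 3.151
R_total = 32.8 + 3.151 = 35.95 ft²·°F·h/BTU

36.0 ft²·°F·h/BTU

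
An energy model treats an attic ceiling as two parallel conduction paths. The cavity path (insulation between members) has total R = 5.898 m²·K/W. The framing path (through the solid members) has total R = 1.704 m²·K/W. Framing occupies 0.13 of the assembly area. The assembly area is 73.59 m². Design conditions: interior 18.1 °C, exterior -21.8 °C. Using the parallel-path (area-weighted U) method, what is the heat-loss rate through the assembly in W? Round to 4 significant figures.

U_eff = 0.87/5.898 + 0.13/1.704 = 0.14751 + 0.076291 = 0.2238
R_eff = 1/U_eff = 4.4683 m²·K/W
Q = 73.59 × (18.1 − (-21.8)) / 4.4683 = 657.13 W

657.1 W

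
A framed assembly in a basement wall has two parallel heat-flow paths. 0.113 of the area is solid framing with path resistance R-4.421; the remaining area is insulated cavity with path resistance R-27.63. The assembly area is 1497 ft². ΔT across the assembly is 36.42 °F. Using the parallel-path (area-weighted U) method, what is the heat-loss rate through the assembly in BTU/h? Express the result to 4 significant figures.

U_eff = 0.887/27.63 + 0.113/4.421 = 0.032103 + 0.02556 = 0.057663
R_eff = 1/U_eff = 17.342 ft²·°F·h/BTU
Q = 1497 × 36.42 / 17.342 = 3143.8 BTU/h

3144 BTU/h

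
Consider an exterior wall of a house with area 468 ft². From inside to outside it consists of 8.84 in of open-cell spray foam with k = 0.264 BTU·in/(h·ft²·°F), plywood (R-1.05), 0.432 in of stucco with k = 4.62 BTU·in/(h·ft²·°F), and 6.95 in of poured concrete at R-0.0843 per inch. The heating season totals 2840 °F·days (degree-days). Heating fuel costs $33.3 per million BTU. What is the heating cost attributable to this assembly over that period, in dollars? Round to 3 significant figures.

30.2 dollars

8.84/0.264 = 33.48
0.432/4.62 = 0.09351
6.95 × 0.0843 = 0.5859
R_total = 33.48 + 1.05 + 0.09351 + 0.5859 = 35.21 ft²·°F·h/BTU
E = A × HDD × 24 / R = 468 × 2840 × 24 / 35.21 = 905900 BTU
Cost = 905900/10⁶ × 33.3 = $30.16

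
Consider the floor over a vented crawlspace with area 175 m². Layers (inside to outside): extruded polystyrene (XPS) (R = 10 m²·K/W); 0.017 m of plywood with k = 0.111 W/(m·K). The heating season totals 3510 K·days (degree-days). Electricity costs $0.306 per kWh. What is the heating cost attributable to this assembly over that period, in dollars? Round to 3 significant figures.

444 dollars

0.017/0.111 = 0.1532
R_total = 10 + 0.1532 = 10.15 m²·K/W
E = A × HDD × 24 / R / 1000 = 175 × 3510 × 24 / 10.15 / 1000 = 1452 kWh
Cost = 1452 × 0.306 = $444.3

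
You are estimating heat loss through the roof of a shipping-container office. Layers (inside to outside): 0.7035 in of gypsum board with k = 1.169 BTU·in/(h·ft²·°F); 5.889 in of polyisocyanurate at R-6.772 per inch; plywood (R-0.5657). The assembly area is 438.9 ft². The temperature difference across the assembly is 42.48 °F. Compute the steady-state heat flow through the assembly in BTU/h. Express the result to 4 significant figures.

454.2 BTU/h

0.7035/1.169 = 0.6018
5.889 × 6.772 = 39.88
R_total = 0.6018 + 39.88 + 0.5657 = 41.048 ft²·°F·h/BTU
Q = A·ΔT/R = 438.9 × 42.48 / 41.048 = 454.21 BTU/h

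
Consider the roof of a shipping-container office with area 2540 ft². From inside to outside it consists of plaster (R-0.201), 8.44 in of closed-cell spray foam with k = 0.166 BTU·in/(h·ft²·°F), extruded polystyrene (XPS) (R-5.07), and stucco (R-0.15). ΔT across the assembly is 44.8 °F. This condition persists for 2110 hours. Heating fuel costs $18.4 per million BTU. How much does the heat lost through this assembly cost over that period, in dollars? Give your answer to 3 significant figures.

8.44/0.166 = 50.84
R_total = 0.201 + 50.84 + 5.07 + 0.15 = 56.26 ft²·°F·h/BTU
Q = 2540 × 44.8 / 56.26 = 2022 BTU/h
E = 2022 × 2110 = 4267000 BTU
Cost = 4267000/10⁶ × 18.4 = $78.52

78.5 dollars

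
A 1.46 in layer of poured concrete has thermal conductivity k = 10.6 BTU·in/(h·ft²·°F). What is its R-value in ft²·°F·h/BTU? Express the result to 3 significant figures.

0.138 ft²·°F·h/BTU

R = L/k = 1.46/10.6 = 0.1377 ft²·°F·h/BTU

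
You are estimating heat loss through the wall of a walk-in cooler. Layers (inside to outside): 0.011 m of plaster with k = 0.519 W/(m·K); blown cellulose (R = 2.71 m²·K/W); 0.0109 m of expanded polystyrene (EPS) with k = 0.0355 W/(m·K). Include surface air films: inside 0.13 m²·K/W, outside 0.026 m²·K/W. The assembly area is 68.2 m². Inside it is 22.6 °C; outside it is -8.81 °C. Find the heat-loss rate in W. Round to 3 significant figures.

0.011/0.519 = 0.02119
0.0109/0.0355 = 0.307
R_total = 0.13 + 0.02119 + 2.71 + 0.307 + 0.026 = 3.194 m²·K/W
Q = A·ΔT/R = 68.2 × (22.6 − (-8.81)) / 3.194 = 670.6 W

671 W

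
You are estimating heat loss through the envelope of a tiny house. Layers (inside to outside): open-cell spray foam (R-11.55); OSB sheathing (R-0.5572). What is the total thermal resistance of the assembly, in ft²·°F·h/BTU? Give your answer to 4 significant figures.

12.11 ft²·°F·h/BTU

R_total = 11.55 + 0.5572 = 12.107 ft²·°F·h/BTU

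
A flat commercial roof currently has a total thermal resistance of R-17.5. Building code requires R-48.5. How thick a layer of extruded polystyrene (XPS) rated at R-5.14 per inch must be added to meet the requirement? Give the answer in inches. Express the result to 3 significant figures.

6.03 in

ΔR = 48.5 − 17.5 = 31 ft²·°F·h/BTU
L = ΔR / (R/in) = 31/5.14 = 6.031 in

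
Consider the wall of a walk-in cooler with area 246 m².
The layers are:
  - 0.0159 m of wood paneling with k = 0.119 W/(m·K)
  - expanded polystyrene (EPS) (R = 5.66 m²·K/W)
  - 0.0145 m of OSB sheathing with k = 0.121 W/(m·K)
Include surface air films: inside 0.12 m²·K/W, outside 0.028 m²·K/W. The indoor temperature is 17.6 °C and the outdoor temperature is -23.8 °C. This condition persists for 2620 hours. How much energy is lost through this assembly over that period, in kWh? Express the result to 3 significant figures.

4400 kWh

0.0159/0.119 = 0.1336
0.0145/0.121 = 0.1198
R_total = 0.12 + 0.1336 + 5.66 + 0.1198 + 0.028 = 6.061 m²·K/W
Q = 246 × (17.6 − (-23.8)) / 6.061 = 1680 W
E = 1680 W × 2620 h / 1000 = 4402 kWh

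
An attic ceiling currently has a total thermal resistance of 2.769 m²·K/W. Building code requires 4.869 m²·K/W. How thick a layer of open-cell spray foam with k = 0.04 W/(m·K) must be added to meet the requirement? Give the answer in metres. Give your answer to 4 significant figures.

0.08400 m

ΔR = 4.869 − 2.769 = 2.1 m²·K/W
L = ΔR × k = 2.1 × 0.04 = 0.084 m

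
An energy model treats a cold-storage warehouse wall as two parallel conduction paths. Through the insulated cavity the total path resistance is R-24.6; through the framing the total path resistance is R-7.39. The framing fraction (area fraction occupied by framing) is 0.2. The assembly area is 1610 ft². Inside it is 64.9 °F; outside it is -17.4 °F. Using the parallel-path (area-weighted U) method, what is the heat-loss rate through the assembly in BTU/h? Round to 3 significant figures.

U_eff = 0.8/24.6 + 0.2/7.39 = 0.03252 + 0.02706 = 0.05958
R_eff = 1/U_eff = 16.78 ft²·°F·h/BTU
Q = 1610 × (64.9 − (-17.4)) / 16.78 = 7895 BTU/h

7900 BTU/h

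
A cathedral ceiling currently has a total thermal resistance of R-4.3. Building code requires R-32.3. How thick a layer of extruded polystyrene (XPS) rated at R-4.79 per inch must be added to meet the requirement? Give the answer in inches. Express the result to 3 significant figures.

ΔR = 32.3 − 4.3 = 28 ft²·°F·h/BTU
L = ΔR / (R/in) = 28/4.79 = 5.846 in

5.85 in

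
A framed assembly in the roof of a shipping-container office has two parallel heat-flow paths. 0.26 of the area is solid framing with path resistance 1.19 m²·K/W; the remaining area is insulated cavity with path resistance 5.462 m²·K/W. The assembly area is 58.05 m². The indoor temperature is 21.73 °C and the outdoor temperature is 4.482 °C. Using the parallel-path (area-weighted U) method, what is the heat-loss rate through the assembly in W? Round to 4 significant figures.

U_eff = 0.74/5.462 + 0.26/1.19 = 0.13548 + 0.21849 = 0.35397
R_eff = 1/U_eff = 2.8251 m²·K/W
Q = 58.05 × (21.73 − 4.482) / 2.8251 = 354.41 W

354.4 W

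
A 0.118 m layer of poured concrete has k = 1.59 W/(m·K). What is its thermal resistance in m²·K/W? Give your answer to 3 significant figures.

0.0742 m²·K/W

R = L/k = 0.118/1.59 = 0.07421 m²·K/W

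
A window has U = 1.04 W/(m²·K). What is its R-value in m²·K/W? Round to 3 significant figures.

0.962 m²·K/W

R = 1/U = 1/1.04 = 0.9615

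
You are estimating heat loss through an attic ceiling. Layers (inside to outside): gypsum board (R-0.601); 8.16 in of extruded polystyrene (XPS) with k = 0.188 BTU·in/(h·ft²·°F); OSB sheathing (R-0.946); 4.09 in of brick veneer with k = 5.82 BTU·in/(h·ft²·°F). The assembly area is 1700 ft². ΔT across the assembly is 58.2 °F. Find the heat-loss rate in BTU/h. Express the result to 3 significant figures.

2170 BTU/h

8.16/0.188 = 43.4
4.09/5.82 = 0.7027
R_total = 0.601 + 43.4 + 0.946 + 0.7027 = 45.65 ft²·°F·h/BTU
Q = A·ΔT/R = 1700 × 58.2 / 45.65 = 2167 BTU/h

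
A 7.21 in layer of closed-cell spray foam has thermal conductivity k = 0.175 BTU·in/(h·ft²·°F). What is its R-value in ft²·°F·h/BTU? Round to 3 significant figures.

R = L/k = 7.21/0.175 = 41.2 ft²·°F·h/BTU

41.2 ft²·°F·h/BTU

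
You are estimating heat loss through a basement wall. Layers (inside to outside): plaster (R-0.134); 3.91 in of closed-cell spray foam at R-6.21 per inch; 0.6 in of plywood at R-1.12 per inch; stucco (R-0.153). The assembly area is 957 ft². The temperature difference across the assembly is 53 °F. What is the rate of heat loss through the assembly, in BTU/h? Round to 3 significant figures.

2010 BTU/h

3.91 × 6.21 = 24.28
0.6 × 1.12 = 0.672
R_total = 0.134 + 24.28 + 0.672 + 0.153 = 25.24 ft²·°F·h/BTU
Q = A·ΔT/R = 957 × 53 / 25.24 = 2010 BTU/h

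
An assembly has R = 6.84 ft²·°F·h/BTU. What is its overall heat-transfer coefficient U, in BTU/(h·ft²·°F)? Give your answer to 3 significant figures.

U = 1/R = 1/6.84 = 0.1462

0.146 BTU/(h·ft²·°F)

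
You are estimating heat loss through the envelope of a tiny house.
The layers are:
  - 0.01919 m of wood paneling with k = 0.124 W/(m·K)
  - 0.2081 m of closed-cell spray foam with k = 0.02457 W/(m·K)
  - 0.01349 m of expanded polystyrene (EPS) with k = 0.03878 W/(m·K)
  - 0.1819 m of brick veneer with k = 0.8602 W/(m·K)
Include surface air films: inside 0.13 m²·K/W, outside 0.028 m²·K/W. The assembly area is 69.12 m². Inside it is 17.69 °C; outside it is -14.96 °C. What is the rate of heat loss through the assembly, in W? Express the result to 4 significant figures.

241.6 W

0.01919/0.124 = 0.15476
0.2081/0.02457 = 8.4697
0.01349/0.03878 = 0.34786
0.1819/0.8602 = 0.21146
R_total = 0.13 + 0.15476 + 8.4697 + 0.34786 + 0.21146 + 0.028 = 9.3418 m²·K/W
Q = A·ΔT/R = 69.12 × (17.69 − (-14.96)) / 9.3418 = 241.58 W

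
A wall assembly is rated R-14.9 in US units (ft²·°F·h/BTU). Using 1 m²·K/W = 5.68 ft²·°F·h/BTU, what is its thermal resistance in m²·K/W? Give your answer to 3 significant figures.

2.62 m²·K/W

R_SI = 14.9/5.68 = 2.623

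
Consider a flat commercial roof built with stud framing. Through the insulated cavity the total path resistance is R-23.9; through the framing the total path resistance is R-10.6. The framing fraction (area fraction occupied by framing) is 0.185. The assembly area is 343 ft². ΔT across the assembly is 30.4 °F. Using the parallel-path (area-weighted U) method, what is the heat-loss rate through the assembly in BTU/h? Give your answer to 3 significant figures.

538 BTU/h

U_eff = 0.815/23.9 + 0.185/10.6 = 0.0341 + 0.01745 = 0.05155
R_eff = 1/U_eff = 19.4 ft²·°F·h/BTU
Q = 343 × 30.4 / 19.4 = 537.6 BTU/h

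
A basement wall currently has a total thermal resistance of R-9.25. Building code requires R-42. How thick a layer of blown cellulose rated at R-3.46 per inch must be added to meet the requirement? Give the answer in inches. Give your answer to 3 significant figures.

9.47 in

ΔR = 42 − 9.25 = 32.75 ft²·°F·h/BTU
L = ΔR / (R/in) = 32.75/3.46 = 9.465 in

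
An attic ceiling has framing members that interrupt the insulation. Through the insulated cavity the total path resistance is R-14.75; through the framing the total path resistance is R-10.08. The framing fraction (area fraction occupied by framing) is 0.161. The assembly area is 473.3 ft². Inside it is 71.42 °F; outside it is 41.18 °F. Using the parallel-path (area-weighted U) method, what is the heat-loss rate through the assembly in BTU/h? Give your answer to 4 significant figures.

U_eff = 0.839/14.75 + 0.161/10.08 = 0.056881 + 0.015972 = 0.072854
R_eff = 1/U_eff = 13.726 ft²·°F·h/BTU
Q = 473.3 × (71.42 − 41.18) / 13.726 = 1042.7 BTU/h

1043 BTU/h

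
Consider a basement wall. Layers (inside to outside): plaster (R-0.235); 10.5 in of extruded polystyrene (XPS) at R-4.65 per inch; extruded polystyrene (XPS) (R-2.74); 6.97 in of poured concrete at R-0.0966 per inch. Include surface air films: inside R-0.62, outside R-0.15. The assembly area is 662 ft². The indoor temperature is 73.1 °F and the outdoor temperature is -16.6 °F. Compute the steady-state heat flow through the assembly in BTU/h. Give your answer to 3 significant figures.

1120 BTU/h

10.5 × 4.65 = 48.83
6.97 × 0.0966 = 0.6733
R_total = 0.62 + 0.235 + 48.83 + 2.74 + 0.6733 + 0.15 = 53.24 ft²·°F·h/BTU
Q = A·ΔT/R = 662 × (73.1 − (-16.6)) / 53.24 = 1115 BTU/h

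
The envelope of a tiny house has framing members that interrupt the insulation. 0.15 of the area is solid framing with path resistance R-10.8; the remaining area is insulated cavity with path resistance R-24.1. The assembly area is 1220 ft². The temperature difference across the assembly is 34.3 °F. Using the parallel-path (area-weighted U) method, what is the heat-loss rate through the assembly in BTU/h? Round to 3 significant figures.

2060 BTU/h

U_eff = 0.85/24.1 + 0.15/10.8 = 0.03527 + 0.01389 = 0.04916
R_eff = 1/U_eff = 20.34 ft²·°F·h/BTU
Q = 1220 × 34.3 / 20.34 = 2057 BTU/h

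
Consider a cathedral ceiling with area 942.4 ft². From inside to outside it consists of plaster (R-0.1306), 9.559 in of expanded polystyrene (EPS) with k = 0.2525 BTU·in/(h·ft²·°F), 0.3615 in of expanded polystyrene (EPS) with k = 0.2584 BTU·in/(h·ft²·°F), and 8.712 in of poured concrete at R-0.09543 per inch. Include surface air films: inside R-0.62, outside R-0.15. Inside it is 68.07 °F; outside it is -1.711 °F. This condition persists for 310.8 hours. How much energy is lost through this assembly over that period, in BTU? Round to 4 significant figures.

498600 BTU

9.559/0.2525 = 37.857
0.3615/0.2584 = 1.399
8.712 × 0.09543 = 0.83139
R_total = 0.62 + 0.1306 + 37.857 + 1.399 + 0.83139 + 0.15 = 40.988 ft²·°F·h/BTU
Q = 942.4 × (68.07 − (-1.711)) / 40.988 = 1604.4 BTU/h
E = 1604.4 × 310.8 = 498650 BTU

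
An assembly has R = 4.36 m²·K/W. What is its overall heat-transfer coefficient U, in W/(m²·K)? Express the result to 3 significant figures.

U = 1/R = 1/4.36 = 0.2294

0.229 W/(m²·K)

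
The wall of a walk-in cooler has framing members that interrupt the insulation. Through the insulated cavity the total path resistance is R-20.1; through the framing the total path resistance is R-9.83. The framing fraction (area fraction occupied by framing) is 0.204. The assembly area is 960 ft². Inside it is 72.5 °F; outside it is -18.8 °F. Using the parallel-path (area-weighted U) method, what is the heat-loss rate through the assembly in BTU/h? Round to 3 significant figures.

U_eff = 0.796/20.1 + 0.204/9.83 = 0.0396 + 0.02075 = 0.06035
R_eff = 1/U_eff = 16.57 ft²·°F·h/BTU
Q = 960 × (72.5 − (-18.8)) / 16.57 = 5290 BTU/h

5290 BTU/h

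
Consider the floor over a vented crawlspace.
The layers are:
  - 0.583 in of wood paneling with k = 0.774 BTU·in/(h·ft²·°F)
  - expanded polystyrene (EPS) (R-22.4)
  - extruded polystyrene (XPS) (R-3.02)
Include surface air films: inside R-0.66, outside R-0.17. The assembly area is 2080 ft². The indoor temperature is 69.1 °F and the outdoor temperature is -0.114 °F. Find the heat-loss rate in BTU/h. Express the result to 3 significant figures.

5330 BTU/h

0.583/0.774 = 0.7532
R_total = 0.66 + 0.7532 + 22.4 + 3.02 + 0.17 = 27 ft²·°F·h/BTU
Q = A·ΔT/R = 2080 × (69.1 − (-0.114)) / 27 = 5331 BTU/h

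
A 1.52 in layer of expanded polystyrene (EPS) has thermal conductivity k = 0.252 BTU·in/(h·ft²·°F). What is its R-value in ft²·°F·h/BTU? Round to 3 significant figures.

R = L/k = 1.52/0.252 = 6.032 ft²·°F·h/BTU

6.03 ft²·°F·h/BTU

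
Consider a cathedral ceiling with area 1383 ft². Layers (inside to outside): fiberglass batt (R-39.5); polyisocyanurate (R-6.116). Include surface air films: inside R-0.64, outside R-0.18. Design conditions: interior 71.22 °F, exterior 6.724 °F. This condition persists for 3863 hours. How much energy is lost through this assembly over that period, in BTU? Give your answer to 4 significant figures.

7420000 BTU

R_total = 0.64 + 39.5 + 6.116 + 0.18 = 46.436 ft²·°F·h/BTU
Q = 1383 × (71.22 − 6.724) / 46.436 = 1920.9 BTU/h
E = 1920.9 × 3863 = 7420400 BTU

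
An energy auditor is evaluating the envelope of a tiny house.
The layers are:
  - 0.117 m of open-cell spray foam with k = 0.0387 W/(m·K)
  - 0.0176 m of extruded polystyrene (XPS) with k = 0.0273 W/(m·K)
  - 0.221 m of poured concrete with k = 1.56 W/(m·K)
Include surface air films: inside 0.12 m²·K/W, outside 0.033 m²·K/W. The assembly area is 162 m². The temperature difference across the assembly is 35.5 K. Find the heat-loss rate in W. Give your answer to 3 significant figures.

0.117/0.0387 = 3.023
0.0176/0.0273 = 0.6447
0.221/1.56 = 0.1417
R_total = 0.12 + 3.023 + 0.6447 + 0.1417 + 0.033 = 3.963 m²·K/W
Q = A·ΔT/R = 162 × 35.5 / 3.963 = 1451 W

1450 W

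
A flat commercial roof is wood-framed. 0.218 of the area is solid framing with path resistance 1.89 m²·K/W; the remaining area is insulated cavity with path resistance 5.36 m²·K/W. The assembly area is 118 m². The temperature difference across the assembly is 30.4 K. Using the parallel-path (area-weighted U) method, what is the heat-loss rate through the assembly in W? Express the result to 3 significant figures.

U_eff = 0.782/5.36 + 0.218/1.89 = 0.1459 + 0.1153 = 0.2612
R_eff = 1/U_eff = 3.828 m²·K/W
Q = 118 × 30.4 / 3.828 = 937.1 W

937 W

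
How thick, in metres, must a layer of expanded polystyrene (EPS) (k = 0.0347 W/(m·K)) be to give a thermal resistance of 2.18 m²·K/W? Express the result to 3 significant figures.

L = R·k = 2.18 × 0.0347 = 0.07565 m

0.0756 m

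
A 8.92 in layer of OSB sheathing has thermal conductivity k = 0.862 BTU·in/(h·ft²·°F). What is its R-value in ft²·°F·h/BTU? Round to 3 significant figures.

10.3 ft²·°F·h/BTU

R = L/k = 8.92/0.862 = 10.35 ft²·°F·h/BTU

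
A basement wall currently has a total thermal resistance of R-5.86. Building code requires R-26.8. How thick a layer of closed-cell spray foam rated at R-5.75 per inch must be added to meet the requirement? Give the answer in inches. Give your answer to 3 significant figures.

3.64 in

ΔR = 26.8 − 5.86 = 20.94 ft²·°F·h/BTU
L = ΔR / (R/in) = 20.94/5.75 = 3.642 in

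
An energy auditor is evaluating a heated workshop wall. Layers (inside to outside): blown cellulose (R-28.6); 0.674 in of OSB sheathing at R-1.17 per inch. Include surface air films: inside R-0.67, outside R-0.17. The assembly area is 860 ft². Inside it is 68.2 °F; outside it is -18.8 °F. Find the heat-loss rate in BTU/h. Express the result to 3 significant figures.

2480 BTU/h

0.674 × 1.17 = 0.7886
R_total = 0.67 + 28.6 + 0.7886 + 0.17 = 30.23 ft²·°F·h/BTU
Q = A·ΔT/R = 860 × (68.2 − (-18.8)) / 30.23 = 2475 BTU/h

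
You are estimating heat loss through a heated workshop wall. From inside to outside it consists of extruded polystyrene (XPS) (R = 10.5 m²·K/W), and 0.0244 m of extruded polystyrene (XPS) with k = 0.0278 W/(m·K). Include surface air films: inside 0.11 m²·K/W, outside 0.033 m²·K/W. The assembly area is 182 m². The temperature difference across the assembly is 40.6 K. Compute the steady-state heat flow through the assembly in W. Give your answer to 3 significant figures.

0.0244/0.0278 = 0.8777
R_total = 0.11 + 10.5 + 0.8777 + 0.033 = 11.52 m²·K/W
Q = A·ΔT/R = 182 × 40.6 / 11.52 = 641.4 W

641 W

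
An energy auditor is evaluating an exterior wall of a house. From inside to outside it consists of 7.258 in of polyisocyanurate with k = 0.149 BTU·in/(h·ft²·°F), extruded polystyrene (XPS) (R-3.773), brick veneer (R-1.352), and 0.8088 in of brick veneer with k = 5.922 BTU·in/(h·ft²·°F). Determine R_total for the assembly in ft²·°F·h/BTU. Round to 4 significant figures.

7.258/0.149 = 48.711
0.8088/5.922 = 0.13658
R_total = 48.711 + 3.773 + 1.352 + 0.13658 = 53.973 ft²·°F·h/BTU

53.97 ft²·°F·h/BTU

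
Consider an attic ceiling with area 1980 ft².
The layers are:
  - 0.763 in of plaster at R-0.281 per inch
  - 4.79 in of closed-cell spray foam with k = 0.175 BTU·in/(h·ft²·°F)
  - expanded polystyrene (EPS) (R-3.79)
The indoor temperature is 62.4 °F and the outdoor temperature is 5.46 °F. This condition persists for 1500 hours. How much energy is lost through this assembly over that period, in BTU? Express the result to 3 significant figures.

5390000 BTU

0.763 × 0.281 = 0.2144
4.79/0.175 = 27.37
R_total = 0.2144 + 27.37 + 3.79 = 31.38 ft²·°F·h/BTU
Q = 1980 × (62.4 − 5.46) / 31.38 = 3593 BTU/h
E = 3593 × 1500 = 5390000 BTU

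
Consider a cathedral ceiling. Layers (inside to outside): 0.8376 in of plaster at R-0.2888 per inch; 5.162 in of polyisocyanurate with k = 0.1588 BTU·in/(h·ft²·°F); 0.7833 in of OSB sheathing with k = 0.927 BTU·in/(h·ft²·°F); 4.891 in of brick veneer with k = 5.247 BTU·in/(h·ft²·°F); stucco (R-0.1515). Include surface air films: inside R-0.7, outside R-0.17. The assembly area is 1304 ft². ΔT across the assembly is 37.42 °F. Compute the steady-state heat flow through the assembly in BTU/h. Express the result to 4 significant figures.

0.8376 × 0.2888 = 0.2419
5.162/0.1588 = 32.506
0.7833/0.927 = 0.84498
4.891/5.247 = 0.93215
R_total = 0.7 + 0.2419 + 32.506 + 0.84498 + 0.93215 + 0.1515 + 0.17 = 35.547 ft²·°F·h/BTU
Q = A·ΔT/R = 1304 × 37.42 / 35.547 = 1372.7 BTU/h

1373 BTU/h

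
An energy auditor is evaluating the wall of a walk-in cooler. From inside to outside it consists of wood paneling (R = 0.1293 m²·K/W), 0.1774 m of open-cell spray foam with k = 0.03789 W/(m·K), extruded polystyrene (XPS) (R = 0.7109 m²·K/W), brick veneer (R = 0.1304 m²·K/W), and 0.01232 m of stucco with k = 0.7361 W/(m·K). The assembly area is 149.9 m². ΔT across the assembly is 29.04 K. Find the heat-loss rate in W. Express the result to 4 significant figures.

767.8 W

0.1774/0.03789 = 4.682
0.01232/0.7361 = 0.016737
R_total = 0.1293 + 4.682 + 0.7109 + 0.1304 + 0.016737 = 5.6693 m²·K/W
Q = A·ΔT/R = 149.9 × 29.04 / 5.6693 = 767.84 W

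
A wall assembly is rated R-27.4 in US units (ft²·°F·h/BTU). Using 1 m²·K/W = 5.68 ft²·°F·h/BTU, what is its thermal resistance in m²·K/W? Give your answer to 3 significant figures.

R_SI = 27.4/5.68 = 4.824

4.82 m²·K/W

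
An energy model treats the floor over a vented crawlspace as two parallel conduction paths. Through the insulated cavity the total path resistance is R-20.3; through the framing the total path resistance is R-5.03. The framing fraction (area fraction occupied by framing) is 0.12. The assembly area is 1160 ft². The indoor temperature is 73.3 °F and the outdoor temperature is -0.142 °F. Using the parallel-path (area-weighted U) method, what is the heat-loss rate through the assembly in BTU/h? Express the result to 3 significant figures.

5730 BTU/h

U_eff = 0.88/20.3 + 0.12/5.03 = 0.04335 + 0.02386 = 0.06721
R_eff = 1/U_eff = 14.88 ft²·°F·h/BTU
Q = 1160 × (73.3 − (-0.142)) / 14.88 = 5726 BTU/h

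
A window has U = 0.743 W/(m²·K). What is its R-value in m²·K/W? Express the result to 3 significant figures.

R = 1/U = 1/0.743 = 1.346

1.35 m²·K/W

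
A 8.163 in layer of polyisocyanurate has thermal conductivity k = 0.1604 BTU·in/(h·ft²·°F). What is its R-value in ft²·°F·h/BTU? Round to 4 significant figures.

R = L/k = 8.163/0.1604 = 50.892 ft²·°F·h/BTU

50.89 ft²·°F·h/BTU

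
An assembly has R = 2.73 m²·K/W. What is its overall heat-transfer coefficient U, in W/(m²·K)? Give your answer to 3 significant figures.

U = 1/R = 1/2.73 = 0.3663

0.366 W/(m²·K)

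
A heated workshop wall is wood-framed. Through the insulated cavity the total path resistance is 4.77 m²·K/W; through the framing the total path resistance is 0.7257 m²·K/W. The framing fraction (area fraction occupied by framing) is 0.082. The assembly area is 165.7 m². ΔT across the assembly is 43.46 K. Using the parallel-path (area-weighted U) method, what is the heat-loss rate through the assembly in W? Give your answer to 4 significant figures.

2200 W

U_eff = 0.918/4.77 + 0.082/0.7257 = 0.19245 + 0.11299 = 0.30545
R_eff = 1/U_eff = 3.2739 m²·K/W
Q = 165.7 × 43.46 / 3.2739 = 2199.6 W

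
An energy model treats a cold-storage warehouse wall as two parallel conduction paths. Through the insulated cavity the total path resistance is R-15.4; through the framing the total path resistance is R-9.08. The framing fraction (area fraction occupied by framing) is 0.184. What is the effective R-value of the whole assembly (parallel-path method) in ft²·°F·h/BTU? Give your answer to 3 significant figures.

U_eff = 0.816/15.4 + 0.184/9.08 = 0.05299 + 0.02026 = 0.07325
R_eff = 1/U_eff = 13.65 ft²·°F·h/BTU

13.7 ft²·°F·h/BTU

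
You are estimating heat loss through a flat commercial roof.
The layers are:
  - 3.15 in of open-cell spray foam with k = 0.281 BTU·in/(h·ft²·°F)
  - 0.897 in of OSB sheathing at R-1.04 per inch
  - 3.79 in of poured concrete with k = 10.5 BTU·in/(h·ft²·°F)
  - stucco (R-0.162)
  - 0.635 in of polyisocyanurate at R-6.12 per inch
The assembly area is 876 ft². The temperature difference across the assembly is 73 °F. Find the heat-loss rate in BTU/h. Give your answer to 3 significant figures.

3.15/0.281 = 11.21
0.897 × 1.04 = 0.9329
3.79/10.5 = 0.361
0.635 × 6.12 = 3.886
R_total = 11.21 + 0.9329 + 0.361 + 0.162 + 3.886 = 16.55 ft²·°F·h/BTU
Q = A·ΔT/R = 876 × 73 / 16.55 = 3863 BTU/h

3860 BTU/h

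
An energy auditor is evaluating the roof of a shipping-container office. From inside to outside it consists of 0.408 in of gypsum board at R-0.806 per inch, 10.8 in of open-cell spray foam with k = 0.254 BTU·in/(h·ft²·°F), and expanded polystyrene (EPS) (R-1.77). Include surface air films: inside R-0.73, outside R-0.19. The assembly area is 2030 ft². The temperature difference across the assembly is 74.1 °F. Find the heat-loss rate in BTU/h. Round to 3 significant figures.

0.408 × 0.806 = 0.3288
10.8/0.254 = 42.52
R_total = 0.73 + 0.3288 + 42.52 + 1.77 + 0.19 = 45.54 ft²·°F·h/BTU
Q = A·ΔT/R = 2030 × 74.1 / 45.54 = 3303 BTU/h

3300 BTU/h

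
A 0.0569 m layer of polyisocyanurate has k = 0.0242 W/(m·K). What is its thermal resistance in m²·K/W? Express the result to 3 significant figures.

2.35 m²·K/W

R = L/k = 0.0569/0.0242 = 2.351 m²·K/W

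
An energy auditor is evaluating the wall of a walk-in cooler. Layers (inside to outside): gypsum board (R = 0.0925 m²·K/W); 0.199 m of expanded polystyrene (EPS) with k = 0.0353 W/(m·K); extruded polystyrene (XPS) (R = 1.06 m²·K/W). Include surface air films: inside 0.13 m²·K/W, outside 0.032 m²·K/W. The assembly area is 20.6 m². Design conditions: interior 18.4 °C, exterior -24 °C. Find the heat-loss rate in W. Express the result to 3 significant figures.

0.199/0.0353 = 5.637
R_total = 0.13 + 0.0925 + 5.637 + 1.06 + 0.032 = 6.952 m²·K/W
Q = A·ΔT/R = 20.6 × (18.4 − (-24)) / 6.952 = 125.6 W

126 W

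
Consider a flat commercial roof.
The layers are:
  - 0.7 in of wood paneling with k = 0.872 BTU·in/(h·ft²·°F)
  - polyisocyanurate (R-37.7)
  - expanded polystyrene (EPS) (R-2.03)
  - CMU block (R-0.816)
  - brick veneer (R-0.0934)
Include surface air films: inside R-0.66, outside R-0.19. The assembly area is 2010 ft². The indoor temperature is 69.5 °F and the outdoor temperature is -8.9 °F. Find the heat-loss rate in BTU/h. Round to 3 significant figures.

3730 BTU/h

0.7/0.872 = 0.8028
R_total = 0.66 + 0.8028 + 37.7 + 2.03 + 0.816 + 0.0934 + 0.19 = 42.29 ft²·°F·h/BTU
Q = A·ΔT/R = 2010 × (69.5 − (-8.9)) / 42.29 = 3726 BTU/h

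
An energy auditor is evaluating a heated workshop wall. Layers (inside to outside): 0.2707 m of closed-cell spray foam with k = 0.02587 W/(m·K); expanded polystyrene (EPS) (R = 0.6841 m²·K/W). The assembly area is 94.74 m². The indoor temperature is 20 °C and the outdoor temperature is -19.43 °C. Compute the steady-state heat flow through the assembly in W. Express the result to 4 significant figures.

335.1 W

0.2707/0.02587 = 10.464
R_total = 10.464 + 0.6841 = 11.148 m²·K/W
Q = A·ΔT/R = 94.74 × (20 − (-19.43)) / 11.148 = 335.09 W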